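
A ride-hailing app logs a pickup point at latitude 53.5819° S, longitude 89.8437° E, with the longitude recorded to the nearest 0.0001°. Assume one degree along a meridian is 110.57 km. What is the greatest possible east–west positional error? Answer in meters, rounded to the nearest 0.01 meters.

Rounding to 4 decimal places leaves the longitude within ±5e-05° of the true value.
One degree of longitude at 53.5819° is 110570 × cos 53.5819° ≈ 110570 × 0.5937 = 65642.4 m.
East–west error: 5e-05° × 65642.4 m/° ≈ 3.28212 m.

3.28 meters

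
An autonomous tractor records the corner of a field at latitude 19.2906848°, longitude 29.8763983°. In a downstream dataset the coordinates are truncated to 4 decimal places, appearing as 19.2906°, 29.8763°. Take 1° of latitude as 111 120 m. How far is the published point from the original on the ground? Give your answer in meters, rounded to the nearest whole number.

14 meters

Δlat = 19.2906848 − 19.2906 = +0.0000848°; Δlon = 29.8763983 − 29.8763 = +0.0000983°.
N–S: 0.0000848° × 111120 m/° = 9.42298 m.
E–W at 19.2906°: 0.0000983° × 111120 × cos 19.2906° = 0.0000983 × 111120 × 0.9439 ≈ 10.3098 m.
Hypotenuse of the two orthogonal shifts: √(9.42298² + 10.3098²) = 13.9673 m.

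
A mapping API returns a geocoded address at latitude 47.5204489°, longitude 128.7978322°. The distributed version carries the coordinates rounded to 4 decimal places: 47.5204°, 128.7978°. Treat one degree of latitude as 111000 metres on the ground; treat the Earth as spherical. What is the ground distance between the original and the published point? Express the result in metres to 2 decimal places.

Δlat = 47.5204489 − 47.5204 = +0.0000489°; Δlon = 128.7978322 − 128.7978 = +0.0000322°.
N–S: 0.0000489° × 111000 m/° = 5.4279 m.
E–W at 47.5204°: 0.0000322° × 111000 × cos 47.5204° = 0.0000322 × 111000 × 0.6753 ≈ 2.41376 m.
Combined displacement = (5.4279² + 2.41376²)^½ ≈ 5.9404 m.

5.94 metres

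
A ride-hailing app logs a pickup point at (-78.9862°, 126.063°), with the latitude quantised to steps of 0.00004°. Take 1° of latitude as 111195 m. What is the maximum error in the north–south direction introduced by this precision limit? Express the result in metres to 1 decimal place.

2.2 metres

With a 0.00004° grid the true value lies within half a step, ±0.00004°/2 = ±2e-05°, of the stored one.
So the N–S error is at most 2e-05 × 111195 = 2.2239 m.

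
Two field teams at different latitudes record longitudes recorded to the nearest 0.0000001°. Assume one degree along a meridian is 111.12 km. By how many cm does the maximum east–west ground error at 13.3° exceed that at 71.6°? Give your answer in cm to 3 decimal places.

Rounding to 7 decimal places leaves the longitude within ±5e-08° of the true value.
At 13.3°: 5e-08° × 111120 × cos 13.3° = 5e-08 × 111120 × 0.9732 ≈ 0.005407 m.
At 71.6°: 5e-08° × 111120 × cos 71.6° = 5e-08 × 111120 × 0.3156 ≈ 0.0017537 m.
So the lower-latitude error exceeds the higher by 0.005407 − 0.0017537 = 0.0036532 m.
That is 0.00365324 m = 0.36532 cm.

0.365 cm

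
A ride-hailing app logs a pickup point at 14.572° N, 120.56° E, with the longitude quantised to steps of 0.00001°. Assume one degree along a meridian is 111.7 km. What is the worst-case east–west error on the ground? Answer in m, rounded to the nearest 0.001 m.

0.541 m

With a 0.00001° grid the true value lies within half a step, ±0.00001°/2 = ±5e-06°, of the stored one.
One degree of longitude at 14.572° is 111700 × cos 14.572° ≈ 111700 × 0.9678 = 108107 m.
East–west error: 5e-06° × 108107 m/° ≈ 0.540534 m.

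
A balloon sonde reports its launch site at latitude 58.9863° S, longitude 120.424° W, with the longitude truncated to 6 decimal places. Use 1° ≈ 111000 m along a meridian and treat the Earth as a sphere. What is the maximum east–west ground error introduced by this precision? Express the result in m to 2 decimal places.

0.06 m

Truncating at 6 decimal places can drop up to a full unit in the last place, so the longitude may be off by as much as 1e-06°.
One degree of longitude at 58.9863° is 111000 × cos 58.9863° ≈ 111000 × 0.5152 = 57192 m.
East–west error: 1e-06° × 57192 m/° ≈ 0.057192 m.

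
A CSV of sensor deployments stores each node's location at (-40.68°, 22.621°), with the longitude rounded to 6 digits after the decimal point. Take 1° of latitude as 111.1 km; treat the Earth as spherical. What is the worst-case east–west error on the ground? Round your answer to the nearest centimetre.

Rounding to 6 decimal places leaves the longitude within ±5e-07° of the true value.
One degree of longitude at 40.68° is 111100 × cos 40.68° ≈ 111100 × 0.7584 = 84254 m.
Maximum E–W displacement: 5e-07 × 84254 = 0.042127 m.
That is 0.042127 m = 4.2127 cm.

4 centimetres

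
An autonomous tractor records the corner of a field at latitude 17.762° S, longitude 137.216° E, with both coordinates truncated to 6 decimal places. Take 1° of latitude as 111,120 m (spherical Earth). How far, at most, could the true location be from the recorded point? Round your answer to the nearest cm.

Truncating at 6 decimal places can drop up to a full unit in the last place, so each coordinate may be off by as much as 1e-06°.
N–S: 1e-06° × 111120 m/° = 0.11112 m.
Longitude error → 1e-06 × 111120 × cos 17.762° = 1e-06 × 111120 × 0.9523 ≈ 0.105823 m.
Combining orthogonally: (0.11112² + 0.105823²)^½ ≈ 0.153448 m.
That is 0.153448 m = 15.345 cm.

15 cm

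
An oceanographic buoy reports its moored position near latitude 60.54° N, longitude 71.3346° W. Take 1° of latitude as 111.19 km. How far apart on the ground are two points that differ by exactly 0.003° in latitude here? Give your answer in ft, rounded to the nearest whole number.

1094 ft

0.003° × 111190 m/° = 333.57 m.
Converting: 333.57 m × 3.2808 ft/m ≈ 1094.4 ft.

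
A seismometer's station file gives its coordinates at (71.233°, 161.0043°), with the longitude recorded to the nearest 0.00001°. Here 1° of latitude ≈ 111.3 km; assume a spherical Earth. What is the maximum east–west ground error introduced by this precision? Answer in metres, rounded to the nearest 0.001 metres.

Rounding to 5 decimal places leaves the longitude within ±5e-06° of the true value.
At latitude 71.233° a degree of longitude spans 111300 m × cos 71.233° = 111300 × 0.3217 ≈ 35807.5 m.
Maximum E–W displacement: 5e-06 × 35807.5 = 0.179037 m.

0.179 metres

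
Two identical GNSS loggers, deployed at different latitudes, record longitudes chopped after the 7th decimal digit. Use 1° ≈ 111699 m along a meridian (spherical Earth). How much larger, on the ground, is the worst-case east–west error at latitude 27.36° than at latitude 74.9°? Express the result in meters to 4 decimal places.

Truncating at 7 decimal places can drop up to a full unit in the last place, so the longitude may be off by as much as 1e-07°.
At 27.36°: 1e-07° × 111699 × cos 27.36° = 1e-07 × 111699 × 0.8881 ≈ 0.0099204 m.
At 74.9°: 1e-07° × 111699 × cos 74.9° = 1e-07 × 111699 × 0.2605 ≈ 0.0029098 m.
Difference: 0.0099204 − 0.0029098 = 0.0070106 m.

0.0070 meters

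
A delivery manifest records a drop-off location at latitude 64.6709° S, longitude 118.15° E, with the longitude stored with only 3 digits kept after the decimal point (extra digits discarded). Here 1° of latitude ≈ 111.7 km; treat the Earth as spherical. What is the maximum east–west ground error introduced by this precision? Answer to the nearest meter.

48 meters

Truncating at 3 decimal places can drop up to a full unit in the last place, so the longitude may be off by as much as 0.001°.
Parallels shrink by cos φ, so at 64.6709° a degree of longitude is 111700 × 0.4278 ≈ 47787.2 m.
East–west error: 0.001° × 47787.2 m/° ≈ 47.7872 m.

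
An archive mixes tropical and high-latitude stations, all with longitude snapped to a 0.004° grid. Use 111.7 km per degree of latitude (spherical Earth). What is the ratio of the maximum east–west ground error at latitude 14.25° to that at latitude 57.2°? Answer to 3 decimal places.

With a 0.004° grid the true value lies within half a step, ±0.004°/2 = ±0.002°, of the stored one.
Error at 14.25° = 0.002° × 111700 × cos 14.25° ≈ 223.4 × 0.9692 = 216.53 m.
At 57.2°: 0.002° × 111700 × cos 57.2° = 0.002 × 111700 × 0.5417 ≈ 121.02 m.
The ratio reduces to cos 14.25° / cos 57.2° = 0.9692/0.5417 ≈ 1.7892.

1.789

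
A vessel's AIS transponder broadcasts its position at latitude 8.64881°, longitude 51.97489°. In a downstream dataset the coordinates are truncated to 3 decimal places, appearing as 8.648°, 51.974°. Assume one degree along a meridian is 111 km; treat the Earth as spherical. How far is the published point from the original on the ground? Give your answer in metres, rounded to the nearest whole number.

The latitude changed by +0.00081° and the longitude by +0.00089°.
N–S: 0.00081° × 111000 m/° = 89.91 m.
E–W at 8.648°: 0.00089° × 111000 × cos 8.648° = 0.00089 × 111000 × 0.9886 ≈ 97.6668 m.
Distance: √(89.91² + 97.6668²) ≈ 132.75 m.

133 metres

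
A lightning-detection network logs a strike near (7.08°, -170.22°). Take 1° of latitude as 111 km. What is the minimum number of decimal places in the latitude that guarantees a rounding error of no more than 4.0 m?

One degree of latitude covers 111000 m.
With N decimal places the half-ulp bound is 0.5·10⁻ᴺ°, or 0.5·10⁻ᴺ × 111000 m on the ground.
Need 0.5 × 111000 × 10⁻ᴺ ≤ 4.0 → 10⁻ᴺ ≤ 7.207e-05, so N ≥ 4.14.
N = 4 would give 5.55 m (too coarse); N = 5 gives 0.555 m ≤ 4.0 m.

5 decimal places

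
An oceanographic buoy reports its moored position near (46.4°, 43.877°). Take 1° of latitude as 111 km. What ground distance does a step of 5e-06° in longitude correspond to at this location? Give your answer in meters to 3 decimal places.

0.383 meters

5e-06° of longitude at 46.4° is 5e-06 × 111000 × cos 46.4° ≈ 5e-06 × 76547.8 = 0.382739 m.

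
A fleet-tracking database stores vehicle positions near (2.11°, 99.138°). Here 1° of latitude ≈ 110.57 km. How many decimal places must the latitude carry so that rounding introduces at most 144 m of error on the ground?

3 decimal places

One degree of latitude covers 110570 m.
Rounding to N decimal places gives at most 0.5 × 10⁻ᴺ degrees of error, i.e. 0.5 × 10⁻ᴺ × 110570 m.
Need 0.5 × 110570 × 10⁻ᴺ ≤ 144 → 10⁻ᴺ ≤ 2.605e-03, so N ≥ 2.58.
N = 2 would give 553 m (too coarse); N = 3 gives 55.3 m ≤ 144 m.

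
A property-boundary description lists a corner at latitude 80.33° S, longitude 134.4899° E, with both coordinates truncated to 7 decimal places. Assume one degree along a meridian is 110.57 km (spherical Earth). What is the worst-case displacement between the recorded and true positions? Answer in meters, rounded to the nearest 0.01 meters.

Truncating at 7 decimal places can drop up to a full unit in the last place, so each coordinate may be off by as much as 1e-07°.
Latitude error → 1e-07 × 110570 = 0.011057 m along the meridian.
E–W at 80.33°: 1e-07° × 110570 × cos 80.33° = 1e-07 × 110570 × 0.1680 ≈ 0.00185728 m.
Worst case both components are at the extreme and orthogonal: √(0.011057² + 0.00185728²) ≈ 0.0112119 m.

0.01 meters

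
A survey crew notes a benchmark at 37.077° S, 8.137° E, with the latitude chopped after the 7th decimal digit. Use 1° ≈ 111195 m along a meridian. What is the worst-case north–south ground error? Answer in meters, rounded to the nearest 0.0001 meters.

0.0111 meters

Truncating at 7 decimal places can drop up to a full unit in the last place, so the latitude may be off by as much as 1e-07°.
North–south distance: 1e-07° × 111195 m/° = 0.0111195 m.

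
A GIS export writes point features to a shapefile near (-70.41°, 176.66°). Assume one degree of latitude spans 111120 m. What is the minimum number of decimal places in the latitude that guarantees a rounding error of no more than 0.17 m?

One degree of latitude covers 111120 m.
With N decimal places the half-ulp bound is 0.5·10⁻ᴺ°, or 0.5·10⁻ᴺ × 111120 m on the ground.
Setting 55560 × 10⁻ᴺ ≤ 0.17 gives 10ᴺ ≥ 3.268e+05, i.e. N ≥ 5.51.
At 5 places the error can reach 0.556 m, but 6 places keeps it to 0.0556 m.

6 decimal places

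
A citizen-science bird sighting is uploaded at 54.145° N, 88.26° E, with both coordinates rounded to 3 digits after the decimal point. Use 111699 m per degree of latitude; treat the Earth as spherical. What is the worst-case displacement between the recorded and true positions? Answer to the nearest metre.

Rounding to 3 decimal places leaves each coordinate within ±0.0005° of the true value.
N–S: 0.0005° × 111699 m/° = 55.8495 m.
East–west component at 54.145°: 0.0005° × 111699 × cos 54.145° ≈ 0.0005 × 65426.1 ≈ 32.7131 m.
The two errors are perpendicular, so the maximum displacement is √(55.8495² + 32.7131²) ≈ 64.7249 m.

65 metres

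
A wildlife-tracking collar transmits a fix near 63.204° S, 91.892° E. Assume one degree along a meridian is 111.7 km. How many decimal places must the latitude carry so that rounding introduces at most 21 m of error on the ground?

One degree of latitude covers 111700 m.
With N decimal places the half-ulp bound is 0.5·10⁻ᴺ°, or 0.5·10⁻ᴺ × 111700 m on the ground.
Setting 55850 × 10⁻ᴺ ≤ 21 gives 10ᴺ ≥ 2660, i.e. N ≥ 3.42.
At 3 places the error can reach 55.9 m, but 4 places keeps it to 5.58 m.

4 decimal places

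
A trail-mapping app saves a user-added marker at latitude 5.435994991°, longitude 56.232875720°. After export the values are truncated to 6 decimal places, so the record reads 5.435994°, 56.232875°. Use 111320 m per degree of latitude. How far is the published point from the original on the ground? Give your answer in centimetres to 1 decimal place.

Δlat = 5.435994991 − 5.435994 = +0.000000991°; Δlon = 56.232875720 − 56.232875 = +0.000000720°.
North–south shift: 0.000000991 × 111320 = 0.110318 m.
E–W at 5.43599°: 0.000000720° × 111320 × cos 5.43599° = 0.000000720 × 111320 × 0.9955 ≈ 0.0797899 m.
Combined displacement = (0.110318² + 0.0797899²)^½ ≈ 0.136149 m.
That is 0.136149 m = 13.615 cm.

13.6 centimetres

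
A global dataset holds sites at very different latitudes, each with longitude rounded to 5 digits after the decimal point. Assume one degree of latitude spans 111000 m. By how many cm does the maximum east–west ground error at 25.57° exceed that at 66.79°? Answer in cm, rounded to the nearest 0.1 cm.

Rounding to 5 decimal places leaves the longitude within ±5e-06° of the true value.
At 25.57°: 5e-06° × 111000 × cos 25.57° = 5e-06 × 111000 × 0.9021 ≈ 0.50064 m.
At 66.79°: 5e-06° × 111000 × cos 66.79° = 5e-06 × 111000 × 0.3941 ≈ 0.21873 m.
Difference: 0.50064 − 0.21873 = 0.28192 m.
That is 0.281916 m = 28.192 cm.

28.2 cm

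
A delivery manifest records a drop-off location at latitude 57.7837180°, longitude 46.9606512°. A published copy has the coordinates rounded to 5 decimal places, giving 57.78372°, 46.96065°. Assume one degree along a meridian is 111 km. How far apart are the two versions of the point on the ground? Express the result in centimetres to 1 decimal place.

The latitude changed by -0.0000020° and the longitude by +0.0000012°.
North–south shift: -0.0000020 × 111000 = -0.222 m.
E–W at 57.7837°: 0.0000012° × 111000 × cos 57.7837° = 0.0000012 × 111000 × 0.5331 ≈ 0.0710111 m.
Hypotenuse of the two orthogonal shifts: √(0.222² + 0.0710111²) = 0.233081 m.
That is 0.233081 m = 23.308 cm.

23.3 centimetres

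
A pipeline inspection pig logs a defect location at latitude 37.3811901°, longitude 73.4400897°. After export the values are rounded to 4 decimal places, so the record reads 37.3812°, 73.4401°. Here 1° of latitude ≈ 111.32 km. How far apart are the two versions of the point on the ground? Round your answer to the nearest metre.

The latitude changed by -0.0000099° and the longitude by -0.0000103°.
North–south shift: -0.0000099 × 111320 = -1.10207 m.
E–W at 37.3812°: -0.0000103° × 111320 × cos 37.3812° = -0.0000103 × 111320 × 0.7946 ≈ -0.911101 m.
Distance: √(1.10207² + 0.911101²) ≈ 1.42992 m.

1 metres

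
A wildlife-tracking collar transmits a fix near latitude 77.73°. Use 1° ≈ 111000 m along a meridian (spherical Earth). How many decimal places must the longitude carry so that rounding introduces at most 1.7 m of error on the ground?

At 77.73° one degree of longitude covers 111000 × cos 77.73° ≈ 111000 × 0.2125 ≈ 23589.6 m.
With N decimal places the half-ulp bound is 0.5·10⁻ᴺ°, or 0.5·10⁻ᴺ × 23589.6 m on the ground.
Setting 11794.8 × 10⁻ᴺ ≤ 1.7 gives 10ᴺ ≥ 6938, i.e. N ≥ 3.84.
At 3 places the error can reach 11.8 m, but 4 places keeps it to 1.18 m.

4 decimal places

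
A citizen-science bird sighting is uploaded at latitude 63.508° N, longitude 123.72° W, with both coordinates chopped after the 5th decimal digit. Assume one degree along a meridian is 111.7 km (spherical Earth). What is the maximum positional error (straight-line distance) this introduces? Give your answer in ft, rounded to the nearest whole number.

4 ft

Truncating at 5 decimal places can drop up to a full unit in the last place, so each coordinate may be off by as much as 1e-05°.
North–south component: 1e-05° × 111700 = 1.117 m.
E–W at 63.508°: 1e-05° × 111700 × cos 63.508° = 1e-05 × 111700 × 0.4461 ≈ 0.498263 m.
The two errors are perpendicular, so the maximum displacement is √(1.117² + 0.498263²) ≈ 1.22309 m.
In feet: 1.22309 m ÷ 0.3048 ≈ 4.0128 ft.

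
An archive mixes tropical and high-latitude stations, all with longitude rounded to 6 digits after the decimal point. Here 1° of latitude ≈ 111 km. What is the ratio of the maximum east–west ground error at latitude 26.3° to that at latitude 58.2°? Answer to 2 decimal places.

Rounding to 6 decimal places leaves the longitude within ±5e-07° of the true value.
Error at 26.3° = 5e-07° × 111000 × cos 26.3° ≈ 0.0555 × 0.8965 = 0.049755 m.
At 58.2°: 5e-07° × 111000 × cos 58.2° = 5e-07 × 111000 × 0.5270 ≈ 0.029246 m.
The ratio reduces to cos 26.3° / cos 58.2° = 0.8965/0.5270 ≈ 1.7013.

1.70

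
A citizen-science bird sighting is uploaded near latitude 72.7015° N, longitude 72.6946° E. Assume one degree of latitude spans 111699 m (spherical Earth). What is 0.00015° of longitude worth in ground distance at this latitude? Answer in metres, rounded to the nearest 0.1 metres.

One degree of longitude here spans 111699 × cos 72.7015° = 111699 × 0.2973 ≈ 33213.7 m; 0.00015° of that is 4.98205 m.

5.0 metres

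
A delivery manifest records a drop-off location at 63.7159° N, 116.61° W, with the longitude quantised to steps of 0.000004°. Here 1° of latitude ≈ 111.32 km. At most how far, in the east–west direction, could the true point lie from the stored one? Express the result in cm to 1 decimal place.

9.9 cm

With a 0.000004° grid the true value lies within half a step, ±0.000004°/2 = ±2e-06°, of the stored one.
At latitude 63.7159° a degree of longitude spans 111320 m × cos 63.7159° = 111320 × 0.4428 ≈ 49295 m.
So at most 2e-06° × 49295 ≈ 0.09859 m east–west.
That is 0.09859 m = 9.859 cm.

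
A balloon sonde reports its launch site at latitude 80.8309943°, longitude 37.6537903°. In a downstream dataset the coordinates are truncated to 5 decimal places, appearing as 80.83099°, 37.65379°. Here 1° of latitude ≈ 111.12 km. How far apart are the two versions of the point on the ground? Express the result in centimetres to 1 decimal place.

Δlat = 80.8309943 − 80.83099 = +0.0000043°; Δlon = 37.6537903 − 37.65379 = +0.0000003°.
N–S: 0.0000043° × 111120 m/° = 0.477816 m.
East–west at this latitude: 0.0000003° × 111120 × cos 80.831° ≈ 0.0000003 × 17706.7 = 0.005312 m.
Hypotenuse of the two orthogonal shifts: √(0.477816² + 0.005312²) = 0.477846 m.
That is 0.477846 m = 47.785 cm.

47.8 centimetres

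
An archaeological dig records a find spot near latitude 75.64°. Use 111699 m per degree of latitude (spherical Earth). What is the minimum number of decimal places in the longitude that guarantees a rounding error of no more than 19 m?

3

At 75.64° one degree of longitude covers 111699 × cos 75.64° ≈ 111699 × 0.2480 ≈ 27702.9 m.
N decimal places → at most half a unit in the last place, 0.5 × 10⁻ᴺ° = 27702.9/2 × 10⁻ᴺ m.
Setting 13851.4 × 10⁻ᴺ ≤ 19 gives 10ᴺ ≥ 729, i.e. N ≥ 2.86.
So 3 decimal places suffice (13.9 m); 2 would allow up to 139 m.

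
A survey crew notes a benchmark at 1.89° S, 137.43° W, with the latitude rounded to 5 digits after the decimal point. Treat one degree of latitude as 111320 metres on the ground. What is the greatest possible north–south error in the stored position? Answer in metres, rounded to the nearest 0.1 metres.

0.6 metres

Rounding to 5 decimal places leaves the latitude within ±5e-06° of the true value.
North–south distance: 5e-06° × 111320 m/° = 0.5566 m.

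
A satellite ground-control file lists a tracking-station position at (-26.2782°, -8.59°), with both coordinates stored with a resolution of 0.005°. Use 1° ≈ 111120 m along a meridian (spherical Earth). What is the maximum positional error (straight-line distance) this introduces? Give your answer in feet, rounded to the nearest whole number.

1224 feet

With a 0.005° grid the true value lies within half a step, ±0.005°/2 = ±0.0025°, of the stored one.
Latitude error → 0.0025 × 111120 = 277.8 m along the meridian.
East–west component at 26.2782°: 0.0025° × 111120 × cos 26.2782° ≈ 0.0025 × 99636.3 ≈ 249.091 m.
The two errors are perpendicular, so the maximum displacement is √(277.8² + 249.091²) ≈ 373.121 m.
Converting: 373.121 m × 3.2808 ft/m ≈ 1224.1 ft.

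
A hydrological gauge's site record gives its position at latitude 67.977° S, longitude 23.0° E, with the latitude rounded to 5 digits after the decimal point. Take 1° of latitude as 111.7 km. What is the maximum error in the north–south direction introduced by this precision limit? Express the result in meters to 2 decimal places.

Rounding to 5 decimal places leaves the latitude within ±5e-06° of the true value.
So the N–S error is at most 5e-06 × 111700 = 0.5585 m.

0.56 meters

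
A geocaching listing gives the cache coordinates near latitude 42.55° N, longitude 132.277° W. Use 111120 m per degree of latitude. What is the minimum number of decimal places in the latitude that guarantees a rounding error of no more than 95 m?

3 decimal places

One degree of latitude covers 111120 m.
N decimal places → at most half a unit in the last place, 0.5 × 10⁻ᴺ° = 111120/2 × 10⁻ᴺ m.
Need 0.5 × 111120 × 10⁻ᴺ ≤ 95 → 10⁻ᴺ ≤ 1.710e-03, so N ≥ 2.77.
N = 2 would give 556 m (too coarse); N = 3 gives 55.6 m ≤ 95 m.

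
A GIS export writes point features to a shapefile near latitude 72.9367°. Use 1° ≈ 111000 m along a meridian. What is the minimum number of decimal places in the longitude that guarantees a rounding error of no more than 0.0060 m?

At 72.9367° one degree of longitude covers 111000 × cos 72.9367° ≈ 111000 × 0.2934 ≈ 32570.5 m.
With N decimal places the half-ulp bound is 0.5·10⁻ᴺ°, or 0.5·10⁻ᴺ × 32570.5 m on the ground.
Need 0.5 × 32570.5 × 10⁻ᴺ ≤ 0.0060 → 10⁻ᴺ ≤ 3.684e-07, so N ≥ 6.43.
So 7 decimal places suffice (0.00163 m); 6 would allow up to 0.0163 m.

7 decimal places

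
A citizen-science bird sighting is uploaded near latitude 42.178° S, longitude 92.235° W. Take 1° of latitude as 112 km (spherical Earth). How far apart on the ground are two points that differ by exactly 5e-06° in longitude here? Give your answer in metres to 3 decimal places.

0.415 metres

One degree of longitude here spans 112000 × cos 42.178° = 112000 × 0.7411 ≈ 82999 m; 5e-06° of that is 0.414995 m.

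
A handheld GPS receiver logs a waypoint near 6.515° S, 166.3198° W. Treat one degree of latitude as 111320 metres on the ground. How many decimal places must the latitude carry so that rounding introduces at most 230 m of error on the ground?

One degree of latitude covers 111320 m.
N decimal places → at most half a unit in the last place, 0.5 × 10⁻ᴺ° = 111320/2 × 10⁻ᴺ m.
Setting 55660 × 10⁻ᴺ ≤ 230 gives 10ᴺ ≥ 242, i.e. N ≥ 2.38.
At 2 places the error can reach 557 m, but 3 places keeps it to 55.7 m.

3 decimal places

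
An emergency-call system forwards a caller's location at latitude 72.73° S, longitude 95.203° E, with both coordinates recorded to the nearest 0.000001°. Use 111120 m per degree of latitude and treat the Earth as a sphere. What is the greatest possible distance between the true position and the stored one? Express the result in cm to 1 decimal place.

5.8 cm

Rounding to 6 decimal places leaves each coordinate within ±5e-07° of the true value.
Latitude error → 5e-07 × 111120 = 0.05556 m along the meridian.
E–W at 72.73°: 5e-07° × 111120 × cos 72.73° = 5e-07 × 111120 × 0.2969 ≈ 0.0164944 m.
Combining orthogonally: (0.05556² + 0.0164944²)^½ ≈ 0.0579567 m.
That is 0.0579567 m = 5.7957 cm.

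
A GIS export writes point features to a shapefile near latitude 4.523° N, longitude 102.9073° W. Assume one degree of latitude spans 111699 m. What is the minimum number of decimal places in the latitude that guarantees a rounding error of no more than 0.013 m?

One degree of latitude covers 111699 m.
With N decimal places the half-ulp bound is 0.5·10⁻ᴺ°, or 0.5·10⁻ᴺ × 111699 m on the ground.
Setting 55849.5 × 10⁻ᴺ ≤ 0.013 gives 10ᴺ ≥ 4.296e+06, i.e. N ≥ 6.63.
N = 6 would give 0.0558 m (too coarse); N = 7 gives 0.00558 m ≤ 0.013 m.

7 decimal places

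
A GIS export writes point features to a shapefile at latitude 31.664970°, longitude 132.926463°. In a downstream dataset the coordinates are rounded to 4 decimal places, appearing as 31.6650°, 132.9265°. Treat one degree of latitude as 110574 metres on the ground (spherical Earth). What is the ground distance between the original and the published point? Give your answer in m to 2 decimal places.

4.81 m

Δlat = 31.664970 − 31.6650 = -0.000030°; Δlon = 132.926463 − 132.9265 = -0.000037°.
North–south shift: -0.000030 × 110574 = -3.31722 m.
E–W at 31.665°: -0.000037° × 110574 × cos 31.665° = -0.000037 × 110574 × 0.8511 ≈ -3.48218 m.
Combined displacement = (3.31722² + 3.48218²)^½ ≈ 4.80932 m.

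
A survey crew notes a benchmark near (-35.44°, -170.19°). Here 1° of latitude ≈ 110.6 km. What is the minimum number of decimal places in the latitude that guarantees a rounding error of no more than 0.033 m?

7

One degree of latitude covers 110600 m.
Rounding to N decimal places gives at most 0.5 × 10⁻ᴺ degrees of error, i.e. 0.5 × 10⁻ᴺ × 110600 m.
Need 0.5 × 110600 × 10⁻ᴺ ≤ 0.033 → 10⁻ᴺ ≤ 5.967e-07, so N ≥ 6.22.
At 6 places the error can reach 0.0553 m, but 7 places keeps it to 0.00553 m.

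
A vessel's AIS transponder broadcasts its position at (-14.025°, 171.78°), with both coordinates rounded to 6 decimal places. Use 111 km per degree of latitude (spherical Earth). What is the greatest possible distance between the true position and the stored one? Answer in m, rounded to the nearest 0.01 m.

Rounding to 6 decimal places leaves each coordinate within ±5e-07° of the true value.
North–south component: 5e-07° × 111000 = 0.0555 m.
Longitude error → 5e-07 × 111000 × cos 14.025° = 5e-07 × 111000 × 0.9702 ≈ 0.0538455 m.
Worst case both components are at the extreme and orthogonal: √(0.0555² + 0.0538455²) ≈ 0.0773278 m.

0.08 m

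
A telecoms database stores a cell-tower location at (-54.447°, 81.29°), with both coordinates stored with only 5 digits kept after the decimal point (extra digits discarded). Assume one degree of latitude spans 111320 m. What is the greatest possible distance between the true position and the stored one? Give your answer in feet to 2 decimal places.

Truncating at 5 decimal places can drop up to a full unit in the last place, so each coordinate may be off by as much as 1e-05°.
North–south component: 1e-05° × 111320 = 1.1132 m.
East–west component at 54.447°: 1e-05° × 111320 × cos 54.447° ≈ 1e-05 × 64727.7 ≈ 0.647277 m.
Combining orthogonally: (1.1132² + 0.647277²)^½ ≈ 1.2877 m.
In feet: 1.2877 m ÷ 0.3048 ≈ 4.2248 ft.

4.22 feet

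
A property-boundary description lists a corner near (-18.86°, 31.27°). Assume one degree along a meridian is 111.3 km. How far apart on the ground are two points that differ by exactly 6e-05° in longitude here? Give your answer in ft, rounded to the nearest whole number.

One degree of longitude here spans 111300 × cos 18.86° = 111300 × 0.9463 ≈ 105324 m; 6e-05° of that is 6.31947 m.
Converting: 6.31947 m × 3.2808 ft/m ≈ 20.733 ft.

21 ft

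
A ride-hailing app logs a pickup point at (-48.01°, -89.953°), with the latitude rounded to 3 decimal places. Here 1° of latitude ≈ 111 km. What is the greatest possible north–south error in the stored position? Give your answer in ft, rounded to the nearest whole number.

182 ft

Rounding to 3 decimal places leaves the latitude within ±0.0005° of the true value.
So the N–S error is at most 0.0005 × 111000 = 55.5 m.
Converting: 55.5 m × 3.2808 ft/m ≈ 182.09 ft.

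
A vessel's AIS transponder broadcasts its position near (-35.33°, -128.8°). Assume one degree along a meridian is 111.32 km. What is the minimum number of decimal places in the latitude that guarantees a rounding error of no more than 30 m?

4

One degree of latitude covers 111320 m.
N decimal places → at most half a unit in the last place, 0.5 × 10⁻ᴺ° = 111320/2 × 10⁻ᴺ m.
Need 0.5 × 111320 × 10⁻ᴺ ≤ 30 → 10⁻ᴺ ≤ 5.390e-04, so N ≥ 3.27.
At 3 places the error can reach 55.7 m, but 4 places keeps it to 5.57 m.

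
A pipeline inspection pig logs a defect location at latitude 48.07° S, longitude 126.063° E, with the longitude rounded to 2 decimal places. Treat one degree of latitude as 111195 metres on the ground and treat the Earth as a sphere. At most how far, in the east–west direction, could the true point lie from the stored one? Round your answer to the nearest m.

Rounding to 2 decimal places leaves the longitude within ±0.005° of the true value.
One degree of longitude at 48.07° is 111195 × cos 48.07° ≈ 111195 × 0.6682 = 74303 m.
So at most 0.005° × 74303 ≈ 371.515 m east–west.

372 m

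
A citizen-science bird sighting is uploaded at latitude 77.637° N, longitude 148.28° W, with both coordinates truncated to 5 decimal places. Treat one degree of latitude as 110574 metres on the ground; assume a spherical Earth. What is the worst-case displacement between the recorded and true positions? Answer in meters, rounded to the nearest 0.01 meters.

Truncating at 5 decimal places can drop up to a full unit in the last place, so each coordinate may be off by as much as 1e-05°.
N–S: 1e-05° × 110574 m/° = 1.10574 m.
East–west component at 77.637°: 1e-05° × 110574 × cos 77.637° ≈ 1e-05 × 23674.4 ≈ 0.236744 m.
Worst case both components are at the extreme and orthogonal: √(1.10574² + 0.236744²) ≈ 1.1308 m.

1.13 meters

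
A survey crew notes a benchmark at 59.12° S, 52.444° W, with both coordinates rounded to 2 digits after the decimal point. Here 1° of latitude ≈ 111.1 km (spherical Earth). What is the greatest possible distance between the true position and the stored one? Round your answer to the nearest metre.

624 metres

Rounding to 2 decimal places leaves each coordinate within ±0.005° of the true value.
N–S: 0.005° × 111100 m/° = 555.5 m.
East–west component at 59.12°: 0.005° × 111100 × cos 59.12° ≈ 0.005 × 57021.2 ≈ 285.106 m.
The two errors are perpendicular, so the maximum displacement is √(555.5² + 285.106²) ≈ 624.392 m.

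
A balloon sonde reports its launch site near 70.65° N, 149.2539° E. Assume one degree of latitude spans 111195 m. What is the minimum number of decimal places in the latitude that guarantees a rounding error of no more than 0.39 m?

One degree of latitude covers 111195 m.
N decimal places → at most half a unit in the last place, 0.5 × 10⁻ᴺ° = 111195/2 × 10⁻ᴺ m.
Setting 55597.5 × 10⁻ᴺ ≤ 0.39 gives 10ᴺ ≥ 1.426e+05, i.e. N ≥ 5.15.
So 6 decimal places suffice (0.0556 m); 5 would allow up to 0.556 m.

6 decimal places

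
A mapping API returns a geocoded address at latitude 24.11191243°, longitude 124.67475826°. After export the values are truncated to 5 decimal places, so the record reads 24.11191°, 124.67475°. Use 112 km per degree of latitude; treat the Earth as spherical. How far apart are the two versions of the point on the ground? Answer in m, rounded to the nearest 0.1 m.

0.9 m

The latitude changed by +0.00000243° and the longitude by +0.00000826°.
North–south shift: 0.00000243 × 112000 = 0.27216 m.
E–W at 24.1119°: 0.00000826° × 112000 × cos 24.1119° = 0.00000826 × 112000 × 0.9127 ≈ 0.844403 m.
Distance: √(0.27216² + 0.844403²) ≈ 0.887179 m.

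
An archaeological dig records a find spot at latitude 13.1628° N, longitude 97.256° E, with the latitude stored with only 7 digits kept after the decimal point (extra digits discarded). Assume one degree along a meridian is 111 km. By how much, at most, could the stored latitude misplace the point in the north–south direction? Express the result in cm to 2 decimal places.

Truncating at 7 decimal places can drop up to a full unit in the last place, so the latitude may be off by as much as 1e-07°.
North–south distance: 1e-07° × 111000 m/° = 0.0111 m.
That is 0.0111 m = 1.11 cm.

1.11 cm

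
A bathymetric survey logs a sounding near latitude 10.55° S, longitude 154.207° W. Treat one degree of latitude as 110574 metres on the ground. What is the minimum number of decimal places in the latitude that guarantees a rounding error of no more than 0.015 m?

7 decimal places

One degree of latitude covers 110574 m.
N decimal places → at most half a unit in the last place, 0.5 × 10⁻ᴺ° = 110574/2 × 10⁻ᴺ m.
Need 0.5 × 110574 × 10⁻ᴺ ≤ 0.015 → 10⁻ᴺ ≤ 2.713e-07, so N ≥ 6.57.
So 7 decimal places suffice (0.00553 m); 6 would allow up to 0.0553 m.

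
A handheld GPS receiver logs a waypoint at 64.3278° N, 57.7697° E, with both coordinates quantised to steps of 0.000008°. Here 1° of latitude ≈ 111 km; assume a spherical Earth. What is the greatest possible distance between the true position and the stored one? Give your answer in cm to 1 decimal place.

48.4 cm

With a 0.000008° grid the true value lies within half a step, ±0.000008°/2 = ±4e-06°, of the stored one.
N–S: 4e-06° × 111000 m/° = 0.444 m.
East–west component at 64.3278°: 4e-06° × 111000 × cos 64.3278° ≈ 4e-06 × 48087.6 ≈ 0.19235 m.
The two errors are perpendicular, so the maximum displacement is √(0.444² + 0.19235²) ≈ 0.483875 m.
That is 0.483875 m = 48.387 cm.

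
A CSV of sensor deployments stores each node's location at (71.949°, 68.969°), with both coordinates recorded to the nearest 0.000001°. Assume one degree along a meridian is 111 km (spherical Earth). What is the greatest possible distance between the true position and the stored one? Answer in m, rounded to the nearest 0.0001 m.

Rounding to 6 decimal places leaves each coordinate within ±5e-07° of the true value.
Latitude error → 5e-07 × 111000 = 0.0555 m along the meridian.
E–W at 71.949°: 5e-07° × 111000 × cos 71.949° = 5e-07 × 111000 × 0.3099 ≈ 0.0171974 m.
Combining orthogonally: (0.0555² + 0.0171974²)^½ ≈ 0.0581034 m.

0.0581 m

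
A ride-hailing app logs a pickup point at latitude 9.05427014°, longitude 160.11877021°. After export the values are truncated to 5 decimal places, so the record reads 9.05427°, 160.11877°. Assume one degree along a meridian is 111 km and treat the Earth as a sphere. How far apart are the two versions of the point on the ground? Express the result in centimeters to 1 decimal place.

The latitude changed by +0.00000014° and the longitude by +0.00000021°.
North–south shift: 0.00000014 × 111000 = 0.01554 m.
E–W at 9.05427°: 0.00000021° × 111000 × cos 9.05427° = 0.00000021 × 111000 × 0.9875 ≈ 0.0230196 m.
Hypotenuse of the two orthogonal shifts: √(0.01554² + 0.0230196²) = 0.0277739 m.
That is 0.0277739 m = 2.7774 cm.

2.8 centimeters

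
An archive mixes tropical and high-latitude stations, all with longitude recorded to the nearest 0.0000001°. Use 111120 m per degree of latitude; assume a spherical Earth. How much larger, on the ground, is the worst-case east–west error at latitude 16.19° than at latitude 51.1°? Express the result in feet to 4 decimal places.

Rounding to 7 decimal places leaves the longitude within ±5e-08° of the true value.
At 16.19°: 5e-08° × 111120 × cos 16.19° = 5e-08 × 111120 × 0.9603 ≈ 0.0053357 m.
At 51.1°: 5e-08° × 111120 × cos 51.1° = 5e-08 × 111120 × 0.6280 ≈ 0.003489 m.
Difference: 0.0053357 − 0.003489 = 0.0018467 m.
Converting: 0.0018467 m × 3.2808 ft/m ≈ 0.0060587 ft.

0.0061 feet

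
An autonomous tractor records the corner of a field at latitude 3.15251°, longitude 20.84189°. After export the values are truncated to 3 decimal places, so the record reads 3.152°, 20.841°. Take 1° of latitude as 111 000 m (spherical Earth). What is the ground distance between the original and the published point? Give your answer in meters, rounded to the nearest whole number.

The latitude changed by +0.00051° and the longitude by +0.00089°.
North–south shift: 0.00051 × 111000 = 56.61 m.
East–west at this latitude: 0.00089° × 111000 × cos 3.152° ≈ 0.00089 × 110832 = 98.6405 m.
Distance: √(56.61² + 98.6405²) ≈ 113.731 m.

114 meters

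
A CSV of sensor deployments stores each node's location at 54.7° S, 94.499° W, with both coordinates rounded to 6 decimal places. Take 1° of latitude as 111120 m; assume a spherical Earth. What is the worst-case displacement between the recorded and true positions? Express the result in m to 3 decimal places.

0.064 m

Rounding to 6 decimal places leaves each coordinate within ±5e-07° of the true value.
Latitude error → 5e-07 × 111120 = 0.05556 m along the meridian.
Longitude error → 5e-07 × 111120 × cos 54.7° = 5e-07 × 111120 × 0.5779 ≈ 0.0321058 m.
Combining orthogonally: (0.05556² + 0.0321058²)^½ ≈ 0.0641693 m.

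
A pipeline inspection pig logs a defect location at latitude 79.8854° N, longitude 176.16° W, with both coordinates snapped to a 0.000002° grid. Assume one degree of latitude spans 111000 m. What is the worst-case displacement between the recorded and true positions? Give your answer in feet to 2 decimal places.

With a 0.000002° grid the true value lies within half a step, ±0.000002°/2 = ±1e-06°, of the stored one.
North–south component: 1e-06° × 111000 = 0.111 m.
E–W at 79.8854°: 1e-06° × 111000 × cos 79.8854° = 1e-06 × 111000 × 0.1756 ≈ 0.0194936 m.
Combining orthogonally: (0.111² + 0.0194936²)^½ ≈ 0.112699 m.
Converting: 0.112699 m × 3.2808 ft/m ≈ 0.36975 ft.

0.37 feet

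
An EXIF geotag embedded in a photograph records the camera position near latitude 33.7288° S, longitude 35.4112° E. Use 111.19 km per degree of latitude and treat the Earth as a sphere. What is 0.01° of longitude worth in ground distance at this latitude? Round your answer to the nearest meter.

925 meters

0.01° of longitude at 33.7288° is 0.01 × 111190 × cos 33.7288° ≈ 0.01 × 92474 = 924.74 m.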